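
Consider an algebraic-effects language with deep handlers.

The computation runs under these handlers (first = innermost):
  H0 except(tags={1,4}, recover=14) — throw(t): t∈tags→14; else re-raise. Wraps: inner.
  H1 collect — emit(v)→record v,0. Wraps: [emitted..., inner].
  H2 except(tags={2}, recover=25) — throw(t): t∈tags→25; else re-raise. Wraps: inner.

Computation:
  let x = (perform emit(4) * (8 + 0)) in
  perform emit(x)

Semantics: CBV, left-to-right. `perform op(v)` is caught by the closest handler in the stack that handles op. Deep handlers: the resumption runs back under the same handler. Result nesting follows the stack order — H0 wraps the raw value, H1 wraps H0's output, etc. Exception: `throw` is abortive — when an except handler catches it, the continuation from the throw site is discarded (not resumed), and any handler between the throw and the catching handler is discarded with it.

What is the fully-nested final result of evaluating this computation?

Working:
emit(4) @ H1 ⇒ out+=4
emit(0) @ H1 ⇒ out+=0
H0 returns 0
H1 returns [4, 0, 0]
H2 returns [4, 0, 0]
= [4, 0, 0]

Answer: [4, 0, 0]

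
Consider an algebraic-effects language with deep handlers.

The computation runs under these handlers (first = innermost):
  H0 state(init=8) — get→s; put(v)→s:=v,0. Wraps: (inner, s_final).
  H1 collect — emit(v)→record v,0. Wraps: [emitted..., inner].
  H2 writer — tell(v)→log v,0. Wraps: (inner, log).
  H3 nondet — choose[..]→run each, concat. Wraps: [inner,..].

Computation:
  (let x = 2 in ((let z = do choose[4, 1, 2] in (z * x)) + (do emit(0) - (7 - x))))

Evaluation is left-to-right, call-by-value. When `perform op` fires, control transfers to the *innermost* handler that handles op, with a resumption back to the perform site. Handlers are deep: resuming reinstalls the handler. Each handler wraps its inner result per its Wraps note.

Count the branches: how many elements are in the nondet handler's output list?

Working:
choose[4, 1, 2] @ H3
  branch[0] choose=4:
    emit(0) @ H1 ⇒ out+=0
    H0 returns (3, 8)
    H1 returns [0, (3, 8)]
    H2 returns ([0, (3, 8)], ())
    H3 returns [([0, (3, 8)], ())]
  branch[1] choose=1:
    emit(0) @ H1 ⇒ out+=0
    H0 returns (-3, 8)
    H1 returns [0, (-3, 8)]
    H2 returns ([0, (-3, 8)], ())
    H3 returns [([0, (-3, 8)], ())]
  branch[2] choose=2:
    emit(0) @ H1 ⇒ out+=0
    H0 returns (-1, 8)
    H1 returns [0, (-1, 8)]
    H2 returns ([0, (-1, 8)], ())
    H3 returns [([0, (-1, 8)], ())]
= [([0, (3, 8)], ()), ([0, (-3, 8)], ()), ([0, (-1, 8)], ())]

Answer: 3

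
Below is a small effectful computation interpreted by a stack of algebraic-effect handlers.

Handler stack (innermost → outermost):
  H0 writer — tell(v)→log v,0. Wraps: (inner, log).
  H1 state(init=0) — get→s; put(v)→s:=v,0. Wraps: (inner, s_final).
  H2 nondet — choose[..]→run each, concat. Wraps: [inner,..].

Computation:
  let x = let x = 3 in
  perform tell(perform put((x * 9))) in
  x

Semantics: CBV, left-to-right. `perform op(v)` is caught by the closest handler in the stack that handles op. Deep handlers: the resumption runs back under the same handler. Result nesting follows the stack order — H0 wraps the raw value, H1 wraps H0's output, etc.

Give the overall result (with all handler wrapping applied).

Answer: [((0, (0)), 27)]

Evaluation trace:
put(27) @ H1 ⇒ s:=27
tell(0) @ H0 ⇒ log+=0
H0 returns (0, (0))
H1 returns ((0, (0)), 27)
H2 returns [((0, (0)), 27)]
= [((0, (0)), 27)]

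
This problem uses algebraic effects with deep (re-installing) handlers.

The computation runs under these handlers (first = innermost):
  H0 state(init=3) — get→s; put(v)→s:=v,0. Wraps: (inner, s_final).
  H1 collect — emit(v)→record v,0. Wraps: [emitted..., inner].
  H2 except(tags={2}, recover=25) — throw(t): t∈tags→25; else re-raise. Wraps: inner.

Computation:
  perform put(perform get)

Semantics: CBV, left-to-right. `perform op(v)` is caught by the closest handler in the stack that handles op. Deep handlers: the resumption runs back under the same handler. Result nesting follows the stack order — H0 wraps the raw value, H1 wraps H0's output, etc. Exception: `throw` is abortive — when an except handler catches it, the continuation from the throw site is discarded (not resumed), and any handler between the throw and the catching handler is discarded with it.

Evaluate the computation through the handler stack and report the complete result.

Answer: [(0, 3)]

Evaluation trace:
get @ H0 ⇒ 3
put(3) @ H0 ⇒ s:=3
H0 returns (0, 3)
H1 returns [(0, 3)]
H2 returns [(0, 3)]
= [(0, 3)]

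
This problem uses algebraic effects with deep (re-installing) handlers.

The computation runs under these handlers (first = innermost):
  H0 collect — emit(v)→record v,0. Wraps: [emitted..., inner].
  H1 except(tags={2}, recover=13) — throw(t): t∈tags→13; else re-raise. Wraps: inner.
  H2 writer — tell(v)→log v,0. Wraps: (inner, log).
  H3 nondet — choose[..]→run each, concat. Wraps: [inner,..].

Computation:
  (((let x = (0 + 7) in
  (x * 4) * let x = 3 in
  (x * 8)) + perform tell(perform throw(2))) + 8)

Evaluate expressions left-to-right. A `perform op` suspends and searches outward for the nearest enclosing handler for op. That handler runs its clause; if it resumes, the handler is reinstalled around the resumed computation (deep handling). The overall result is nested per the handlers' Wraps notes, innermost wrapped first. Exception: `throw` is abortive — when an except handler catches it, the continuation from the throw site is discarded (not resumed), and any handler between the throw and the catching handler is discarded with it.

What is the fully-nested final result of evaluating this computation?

Answer: [(13, ())]

Step-by-step:
throw(2) @ H1 caught ⇒ 13
H2 returns (13, ())
H3 returns [(13, ())]
= [(13, ())]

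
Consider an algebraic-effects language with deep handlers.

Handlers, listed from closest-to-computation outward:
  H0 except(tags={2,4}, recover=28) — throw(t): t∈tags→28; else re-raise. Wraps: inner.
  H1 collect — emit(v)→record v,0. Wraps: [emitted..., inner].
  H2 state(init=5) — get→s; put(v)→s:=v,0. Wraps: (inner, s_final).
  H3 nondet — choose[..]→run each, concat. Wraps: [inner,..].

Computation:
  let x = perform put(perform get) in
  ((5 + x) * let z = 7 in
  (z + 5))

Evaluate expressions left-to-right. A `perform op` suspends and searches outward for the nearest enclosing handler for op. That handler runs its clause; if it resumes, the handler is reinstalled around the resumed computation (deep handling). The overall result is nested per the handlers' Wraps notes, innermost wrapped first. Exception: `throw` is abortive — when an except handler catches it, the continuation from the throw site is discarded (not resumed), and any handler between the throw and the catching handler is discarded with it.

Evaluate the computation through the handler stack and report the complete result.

Evaluation trace:
get @ H2 ⇒ 5
put(5) @ H2 ⇒ s:=5
H0 returns 60
H1 returns [60]
H2 returns ([60], 5)
H3 returns [([60], 5)]
= [([60], 5)]

Answer: [([60], 5)]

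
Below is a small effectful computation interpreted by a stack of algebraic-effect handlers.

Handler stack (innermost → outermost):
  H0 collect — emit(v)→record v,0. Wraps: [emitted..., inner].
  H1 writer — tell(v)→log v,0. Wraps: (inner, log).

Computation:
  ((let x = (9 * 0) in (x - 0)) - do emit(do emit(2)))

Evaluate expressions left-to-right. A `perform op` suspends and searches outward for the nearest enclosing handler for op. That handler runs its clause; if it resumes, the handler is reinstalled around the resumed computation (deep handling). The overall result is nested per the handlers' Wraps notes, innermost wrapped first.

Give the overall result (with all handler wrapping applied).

Answer: ([2, 0, 0], ())

Working:
emit(2) @ H0 ⇒ out+=2
emit(0) @ H0 ⇒ out+=0
H0 returns [2, 0, 0]
H1 returns ([2, 0, 0], ())
= ([2, 0, 0], ())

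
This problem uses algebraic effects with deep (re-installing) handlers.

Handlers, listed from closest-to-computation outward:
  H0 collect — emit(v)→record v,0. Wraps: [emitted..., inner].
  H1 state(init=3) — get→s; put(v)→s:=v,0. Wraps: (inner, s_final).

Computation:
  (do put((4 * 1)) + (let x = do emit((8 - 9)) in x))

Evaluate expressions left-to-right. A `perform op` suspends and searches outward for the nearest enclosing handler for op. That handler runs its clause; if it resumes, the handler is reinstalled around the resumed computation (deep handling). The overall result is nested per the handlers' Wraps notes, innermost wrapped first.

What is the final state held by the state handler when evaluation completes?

Answer: 4

Step-by-step:
put(4) @ H1 ⇒ s:=4
emit(-1) @ H0 ⇒ out+=-1
H0 returns [-1, 0]
H1 returns ([-1, 0], 4)
= ([-1, 0], 4)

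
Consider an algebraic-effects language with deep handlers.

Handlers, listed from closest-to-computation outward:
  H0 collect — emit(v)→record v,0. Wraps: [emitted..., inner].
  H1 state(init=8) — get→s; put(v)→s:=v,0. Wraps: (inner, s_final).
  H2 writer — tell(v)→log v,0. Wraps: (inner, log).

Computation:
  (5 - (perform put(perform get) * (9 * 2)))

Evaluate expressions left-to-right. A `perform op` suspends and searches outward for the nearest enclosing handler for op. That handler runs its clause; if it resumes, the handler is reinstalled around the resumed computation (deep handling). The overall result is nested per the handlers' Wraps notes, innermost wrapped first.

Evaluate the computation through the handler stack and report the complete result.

Answer: (([5], 8), ())

Step-by-step:
get @ H1 ⇒ 8
put(8) @ H1 ⇒ s:=8
H0 returns [5]
H1 returns ([5], 8)
H2 returns (([5], 8), ())
= (([5], 8), ())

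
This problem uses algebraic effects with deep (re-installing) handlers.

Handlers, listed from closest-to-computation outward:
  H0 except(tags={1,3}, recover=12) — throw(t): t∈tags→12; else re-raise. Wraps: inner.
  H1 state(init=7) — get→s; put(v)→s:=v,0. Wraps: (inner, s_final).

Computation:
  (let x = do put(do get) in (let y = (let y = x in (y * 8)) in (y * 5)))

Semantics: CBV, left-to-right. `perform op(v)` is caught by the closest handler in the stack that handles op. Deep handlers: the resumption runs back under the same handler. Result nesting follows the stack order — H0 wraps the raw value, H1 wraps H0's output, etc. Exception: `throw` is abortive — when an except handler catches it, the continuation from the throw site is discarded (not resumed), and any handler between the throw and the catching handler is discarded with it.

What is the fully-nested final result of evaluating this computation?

Evaluation trace:
get @ H1 ⇒ 7
put(7) @ H1 ⇒ s:=7
H0 returns 0
H1 returns (0, 7)
= (0, 7)

Answer: (0, 7)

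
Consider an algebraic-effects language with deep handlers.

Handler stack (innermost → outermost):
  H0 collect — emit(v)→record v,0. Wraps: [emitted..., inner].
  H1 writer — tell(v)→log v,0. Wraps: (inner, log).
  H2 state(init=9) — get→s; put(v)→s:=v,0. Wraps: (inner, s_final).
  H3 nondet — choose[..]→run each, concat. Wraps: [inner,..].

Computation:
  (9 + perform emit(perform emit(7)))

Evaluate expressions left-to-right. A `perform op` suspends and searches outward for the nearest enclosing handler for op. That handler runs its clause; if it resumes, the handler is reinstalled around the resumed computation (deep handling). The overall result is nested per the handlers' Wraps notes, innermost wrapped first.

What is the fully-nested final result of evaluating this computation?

Answer: [(([7, 0, 9], ()), 9)]

Step-by-step:
emit(7) @ H0 ⇒ out+=7
emit(0) @ H0 ⇒ out+=0
H0 returns [7, 0, 9]
H1 returns ([7, 0, 9], ())
H2 returns (([7, 0, 9], ()), 9)
H3 returns [(([7, 0, 9], ()), 9)]
= [(([7, 0, 9], ()), 9)]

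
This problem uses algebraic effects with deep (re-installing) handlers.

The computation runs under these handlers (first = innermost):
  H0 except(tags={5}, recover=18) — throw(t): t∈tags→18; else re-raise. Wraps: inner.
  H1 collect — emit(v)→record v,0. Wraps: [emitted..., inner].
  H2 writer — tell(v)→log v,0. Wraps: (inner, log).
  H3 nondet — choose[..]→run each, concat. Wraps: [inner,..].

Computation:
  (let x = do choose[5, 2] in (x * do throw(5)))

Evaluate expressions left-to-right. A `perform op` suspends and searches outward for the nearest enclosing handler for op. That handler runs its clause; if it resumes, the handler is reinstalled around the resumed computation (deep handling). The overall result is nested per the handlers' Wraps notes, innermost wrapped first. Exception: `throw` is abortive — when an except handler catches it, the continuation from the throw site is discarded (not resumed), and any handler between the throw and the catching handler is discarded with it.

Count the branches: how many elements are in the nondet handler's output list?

Working:
choose[5, 2] @ H3
  branch[0] choose=5:
    throw(5) @ H0 caught ⇒ 18
    H1 returns [18]
    H2 returns ([18], ())
    H3 returns [([18], ())]
  branch[1] choose=2:
    throw(5) @ H0 caught ⇒ 18
    H1 returns [18]
    H2 returns ([18], ())
    H3 returns [([18], ())]
= [([18], ()), ([18], ())]

Answer: 2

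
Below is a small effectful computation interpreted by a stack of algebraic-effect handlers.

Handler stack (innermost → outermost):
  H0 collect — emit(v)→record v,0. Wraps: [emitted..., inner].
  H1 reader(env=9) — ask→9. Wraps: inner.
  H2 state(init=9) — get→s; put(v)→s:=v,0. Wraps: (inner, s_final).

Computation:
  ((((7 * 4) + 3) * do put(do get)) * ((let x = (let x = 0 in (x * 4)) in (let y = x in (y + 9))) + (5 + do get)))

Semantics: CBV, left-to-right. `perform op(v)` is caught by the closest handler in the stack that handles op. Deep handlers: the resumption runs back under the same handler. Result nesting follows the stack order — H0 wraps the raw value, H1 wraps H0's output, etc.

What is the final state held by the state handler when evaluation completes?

Answer: 9

Working:
get @ H2 ⇒ 9
put(9) @ H2 ⇒ s:=9
get @ H2 ⇒ 9
H0 returns [0]
H1 returns [0]
H2 returns ([0], 9)
= ([0], 9)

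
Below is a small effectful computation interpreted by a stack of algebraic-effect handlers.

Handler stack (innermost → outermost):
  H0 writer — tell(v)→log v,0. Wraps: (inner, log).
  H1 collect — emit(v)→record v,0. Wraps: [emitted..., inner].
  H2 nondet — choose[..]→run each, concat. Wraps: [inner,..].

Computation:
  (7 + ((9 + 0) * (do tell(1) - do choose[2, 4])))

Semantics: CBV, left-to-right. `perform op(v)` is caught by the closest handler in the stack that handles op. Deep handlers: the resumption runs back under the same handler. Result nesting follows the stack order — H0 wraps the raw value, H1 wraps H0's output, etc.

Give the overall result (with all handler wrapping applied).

Answer: [[(-11, (1))], [(-29, (1))]]

Evaluation trace:
tell(1) @ H0 ⇒ log+=1
choose[2, 4] @ H2
  branch[0] choose=2:
    H0 returns (-11, (1))
    H1 returns [(-11, (1))]
    H2 returns [[(-11, (1))]]
  branch[1] choose=4:
    H0 returns (-29, (1))
    H1 returns [(-29, (1))]
    H2 returns [[(-29, (1))]]
= [[(-11, (1))], [(-29, (1))]]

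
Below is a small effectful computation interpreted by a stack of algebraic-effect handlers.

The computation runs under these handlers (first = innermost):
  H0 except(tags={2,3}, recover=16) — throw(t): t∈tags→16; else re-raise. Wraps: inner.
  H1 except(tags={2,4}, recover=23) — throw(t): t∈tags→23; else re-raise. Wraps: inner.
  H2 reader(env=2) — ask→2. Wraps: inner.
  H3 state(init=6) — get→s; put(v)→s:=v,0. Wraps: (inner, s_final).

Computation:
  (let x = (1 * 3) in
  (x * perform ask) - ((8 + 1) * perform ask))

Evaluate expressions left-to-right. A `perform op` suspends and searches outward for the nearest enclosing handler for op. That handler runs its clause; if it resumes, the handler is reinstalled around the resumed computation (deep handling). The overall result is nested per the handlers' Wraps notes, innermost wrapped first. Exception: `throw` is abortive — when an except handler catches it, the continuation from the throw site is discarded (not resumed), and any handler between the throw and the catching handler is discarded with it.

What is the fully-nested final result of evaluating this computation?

Answer: (-12, 6)

Working:
ask @ H2 ⇒ 2
ask @ H2 ⇒ 2
H0 returns -12
H1 returns -12
H2 returns -12
H3 returns (-12, 6)
= (-12, 6)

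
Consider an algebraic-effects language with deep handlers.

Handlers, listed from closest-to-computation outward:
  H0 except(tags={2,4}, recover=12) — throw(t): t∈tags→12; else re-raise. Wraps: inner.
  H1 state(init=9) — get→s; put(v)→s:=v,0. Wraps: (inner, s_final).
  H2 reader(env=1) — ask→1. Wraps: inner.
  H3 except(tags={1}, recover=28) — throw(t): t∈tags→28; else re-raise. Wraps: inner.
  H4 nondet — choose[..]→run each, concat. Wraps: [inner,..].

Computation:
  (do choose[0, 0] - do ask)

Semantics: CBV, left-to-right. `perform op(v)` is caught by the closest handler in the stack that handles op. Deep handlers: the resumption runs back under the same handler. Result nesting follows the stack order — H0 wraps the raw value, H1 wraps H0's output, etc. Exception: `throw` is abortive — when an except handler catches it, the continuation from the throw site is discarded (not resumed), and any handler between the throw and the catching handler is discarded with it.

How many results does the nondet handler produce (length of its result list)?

Evaluation trace:
choose[0, 0] @ H4
  branch[0] choose=0:
    ask @ H2 ⇒ 1
    H0 returns -1
    H1 returns (-1, 9)
    H2 returns (-1, 9)
    H3 returns (-1, 9)
    H4 returns [(-1, 9)]
  branch[1] choose=0:
    ask @ H2 ⇒ 1
    H0 returns -1
    H1 returns (-1, 9)
    H2 returns (-1, 9)
    H3 returns (-1, 9)
    H4 returns [(-1, 9)]
= [(-1, 9), (-1, 9)]

Answer: 2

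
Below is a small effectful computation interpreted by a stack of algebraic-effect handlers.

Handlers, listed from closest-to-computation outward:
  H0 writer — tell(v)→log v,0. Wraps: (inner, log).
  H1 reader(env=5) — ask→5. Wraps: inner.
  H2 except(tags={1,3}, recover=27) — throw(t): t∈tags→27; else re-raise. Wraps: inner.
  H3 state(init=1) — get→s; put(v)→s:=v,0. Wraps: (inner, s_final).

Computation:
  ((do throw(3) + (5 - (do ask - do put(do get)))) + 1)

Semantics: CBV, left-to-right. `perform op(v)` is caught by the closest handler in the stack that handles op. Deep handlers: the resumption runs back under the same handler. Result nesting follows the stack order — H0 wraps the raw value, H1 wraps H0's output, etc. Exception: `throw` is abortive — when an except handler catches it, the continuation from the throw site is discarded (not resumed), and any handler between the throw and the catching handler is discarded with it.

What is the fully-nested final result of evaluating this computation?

Answer: (27, 1)

Step-by-step:
throw(3) @ H2 caught ⇒ 27
H3 returns (27, 1)
= (27, 1)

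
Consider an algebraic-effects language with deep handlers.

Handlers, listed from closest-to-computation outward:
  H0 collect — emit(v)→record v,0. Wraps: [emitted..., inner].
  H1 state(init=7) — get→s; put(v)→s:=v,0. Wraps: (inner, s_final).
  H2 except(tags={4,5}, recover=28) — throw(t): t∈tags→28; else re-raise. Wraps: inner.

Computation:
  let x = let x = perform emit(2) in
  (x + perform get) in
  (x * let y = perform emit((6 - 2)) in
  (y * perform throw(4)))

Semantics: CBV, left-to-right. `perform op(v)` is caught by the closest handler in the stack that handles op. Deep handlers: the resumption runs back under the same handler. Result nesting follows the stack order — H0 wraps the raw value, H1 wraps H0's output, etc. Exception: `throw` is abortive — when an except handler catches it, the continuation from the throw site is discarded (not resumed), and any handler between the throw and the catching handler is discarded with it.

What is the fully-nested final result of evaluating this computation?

Answer: 28

Evaluation trace:
emit(2) @ H0 ⇒ out+=2
get @ H1 ⇒ 7
emit(4) @ H0 ⇒ out+=4
throw(4) @ H2 caught ⇒ 28
= 28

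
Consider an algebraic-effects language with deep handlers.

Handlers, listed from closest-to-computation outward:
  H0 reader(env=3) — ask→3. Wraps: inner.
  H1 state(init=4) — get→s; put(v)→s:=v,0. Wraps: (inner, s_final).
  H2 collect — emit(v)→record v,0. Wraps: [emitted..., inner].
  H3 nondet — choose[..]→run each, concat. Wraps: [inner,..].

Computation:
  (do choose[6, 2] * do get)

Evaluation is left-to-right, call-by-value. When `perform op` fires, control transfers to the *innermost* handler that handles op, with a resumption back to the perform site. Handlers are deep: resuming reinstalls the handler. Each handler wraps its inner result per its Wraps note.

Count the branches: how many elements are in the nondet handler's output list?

Answer: 2

Step-by-step:
choose[6, 2] @ H3
  branch[0] choose=6:
    get @ H1 ⇒ 4
    H0 returns 24
    H1 returns (24, 4)
    H2 returns [(24, 4)]
    H3 returns [[(24, 4)]]
  branch[1] choose=2:
    get @ H1 ⇒ 4
    H0 returns 8
    H1 returns (8, 4)
    H2 returns [(8, 4)]
    H3 returns [[(8, 4)]]
= [[(24, 4)], [(8, 4)]]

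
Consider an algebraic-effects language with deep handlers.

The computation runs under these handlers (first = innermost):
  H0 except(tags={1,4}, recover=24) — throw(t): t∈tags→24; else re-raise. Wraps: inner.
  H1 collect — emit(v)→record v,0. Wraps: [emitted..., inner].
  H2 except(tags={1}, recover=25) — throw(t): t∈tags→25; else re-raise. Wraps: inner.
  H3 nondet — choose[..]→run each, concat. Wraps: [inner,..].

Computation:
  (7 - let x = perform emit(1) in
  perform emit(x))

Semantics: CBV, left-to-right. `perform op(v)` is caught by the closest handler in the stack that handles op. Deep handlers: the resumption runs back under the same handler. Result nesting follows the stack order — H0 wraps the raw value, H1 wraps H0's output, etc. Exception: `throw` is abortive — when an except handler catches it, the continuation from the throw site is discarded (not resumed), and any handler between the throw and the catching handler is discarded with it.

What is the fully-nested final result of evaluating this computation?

Answer: [[1, 0, 7]]

Evaluation trace:
emit(1) @ H1 ⇒ out+=1
emit(0) @ H1 ⇒ out+=0
H0 returns 7
H1 returns [1, 0, 7]
H2 returns [1, 0, 7]
H3 returns [[1, 0, 7]]
= [[1, 0, 7]]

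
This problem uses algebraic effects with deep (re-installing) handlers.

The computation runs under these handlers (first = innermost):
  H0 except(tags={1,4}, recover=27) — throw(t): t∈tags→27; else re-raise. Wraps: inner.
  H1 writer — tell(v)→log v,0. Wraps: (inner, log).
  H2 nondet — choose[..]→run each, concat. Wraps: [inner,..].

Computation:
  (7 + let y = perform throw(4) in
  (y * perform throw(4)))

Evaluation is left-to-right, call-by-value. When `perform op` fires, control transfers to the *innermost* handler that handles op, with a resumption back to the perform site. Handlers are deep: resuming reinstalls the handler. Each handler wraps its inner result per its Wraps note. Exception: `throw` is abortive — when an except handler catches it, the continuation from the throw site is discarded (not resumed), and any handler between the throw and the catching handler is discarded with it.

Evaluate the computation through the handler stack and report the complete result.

Working:
throw(4) @ H0 caught ⇒ 27
H1 returns (27, ())
H2 returns [(27, ())]
= [(27, ())]

Answer: [(27, ())]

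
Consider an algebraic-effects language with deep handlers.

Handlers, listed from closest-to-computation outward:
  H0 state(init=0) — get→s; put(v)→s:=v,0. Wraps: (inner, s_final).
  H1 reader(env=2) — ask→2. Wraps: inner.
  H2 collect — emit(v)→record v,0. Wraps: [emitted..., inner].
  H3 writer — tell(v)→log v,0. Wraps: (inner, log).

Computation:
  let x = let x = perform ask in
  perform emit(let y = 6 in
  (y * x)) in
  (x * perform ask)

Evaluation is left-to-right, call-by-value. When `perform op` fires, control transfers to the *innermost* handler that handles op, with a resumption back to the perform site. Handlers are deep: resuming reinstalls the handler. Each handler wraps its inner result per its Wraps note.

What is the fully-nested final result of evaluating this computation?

Evaluation trace:
ask @ H1 ⇒ 2
emit(12) @ H2 ⇒ out+=12
ask @ H1 ⇒ 2
H0 returns (0, 0)
H1 returns (0, 0)
H2 returns [12, (0, 0)]
H3 returns ([12, (0, 0)], ())
= ([12, (0, 0)], ())

Answer: ([12, (0, 0)], ())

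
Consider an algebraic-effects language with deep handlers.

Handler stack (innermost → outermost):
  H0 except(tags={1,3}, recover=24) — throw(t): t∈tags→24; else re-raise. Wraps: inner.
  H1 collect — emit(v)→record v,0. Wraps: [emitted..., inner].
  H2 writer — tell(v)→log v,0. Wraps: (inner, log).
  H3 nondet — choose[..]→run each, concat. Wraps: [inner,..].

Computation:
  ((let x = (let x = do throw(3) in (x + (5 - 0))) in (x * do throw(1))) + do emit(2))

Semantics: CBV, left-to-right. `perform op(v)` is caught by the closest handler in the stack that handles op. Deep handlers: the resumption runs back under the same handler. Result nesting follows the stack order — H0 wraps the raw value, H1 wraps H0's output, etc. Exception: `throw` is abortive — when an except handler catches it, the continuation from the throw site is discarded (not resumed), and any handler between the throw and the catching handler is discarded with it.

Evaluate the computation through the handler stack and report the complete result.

Answer: [([24], ())]

Evaluation trace:
throw(3) @ H0 caught ⇒ 24
H1 returns [24]
H2 returns ([24], ())
H3 returns [([24], ())]
= [([24], ())]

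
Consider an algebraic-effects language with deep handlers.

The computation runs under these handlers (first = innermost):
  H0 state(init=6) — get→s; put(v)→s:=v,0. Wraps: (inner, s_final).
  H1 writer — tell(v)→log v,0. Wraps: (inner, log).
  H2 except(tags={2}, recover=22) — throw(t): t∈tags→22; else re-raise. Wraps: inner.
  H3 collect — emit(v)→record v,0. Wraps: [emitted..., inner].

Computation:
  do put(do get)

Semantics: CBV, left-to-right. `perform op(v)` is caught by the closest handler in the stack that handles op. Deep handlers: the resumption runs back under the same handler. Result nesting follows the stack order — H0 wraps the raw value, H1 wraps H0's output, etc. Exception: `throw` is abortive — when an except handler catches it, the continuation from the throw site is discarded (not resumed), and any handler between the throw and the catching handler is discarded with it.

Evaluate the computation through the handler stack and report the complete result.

Answer: [((0, 6), ())]

Evaluation trace:
get @ H0 ⇒ 6
put(6) @ H0 ⇒ s:=6
H0 returns (0, 6)
H1 returns ((0, 6), ())
H2 returns ((0, 6), ())
H3 returns [((0, 6), ())]
= [((0, 6), ())]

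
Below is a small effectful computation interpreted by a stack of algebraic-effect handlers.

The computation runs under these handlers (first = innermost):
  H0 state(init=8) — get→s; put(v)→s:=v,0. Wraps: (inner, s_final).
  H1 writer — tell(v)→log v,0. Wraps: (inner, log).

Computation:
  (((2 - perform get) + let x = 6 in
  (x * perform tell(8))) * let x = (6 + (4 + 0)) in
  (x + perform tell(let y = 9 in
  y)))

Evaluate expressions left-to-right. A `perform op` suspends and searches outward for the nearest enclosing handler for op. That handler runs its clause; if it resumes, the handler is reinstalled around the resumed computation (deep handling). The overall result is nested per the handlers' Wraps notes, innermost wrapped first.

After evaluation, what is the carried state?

Answer: 8

Evaluation trace:
get @ H0 ⇒ 8
tell(8) @ H1 ⇒ log+=8
tell(9) @ H1 ⇒ log+=9
H0 returns (-60, 8)
H1 returns ((-60, 8), (8, 9))
= ((-60, 8), (8, 9))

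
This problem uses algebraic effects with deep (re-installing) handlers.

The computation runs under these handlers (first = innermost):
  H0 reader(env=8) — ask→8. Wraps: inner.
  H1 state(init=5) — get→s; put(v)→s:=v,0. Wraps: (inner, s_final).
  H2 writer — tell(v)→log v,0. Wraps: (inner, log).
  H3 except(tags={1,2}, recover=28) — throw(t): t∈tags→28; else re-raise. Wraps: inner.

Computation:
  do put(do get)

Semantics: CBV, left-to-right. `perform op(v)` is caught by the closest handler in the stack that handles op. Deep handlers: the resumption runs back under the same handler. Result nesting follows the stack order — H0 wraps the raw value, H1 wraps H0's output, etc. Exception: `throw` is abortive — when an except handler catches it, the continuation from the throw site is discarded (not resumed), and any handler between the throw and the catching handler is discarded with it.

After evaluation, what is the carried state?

Answer: 5

Working:
get @ H1 ⇒ 5
put(5) @ H1 ⇒ s:=5
H0 returns 0
H1 returns (0, 5)
H2 returns ((0, 5), ())
H3 returns ((0, 5), ())
= ((0, 5), ())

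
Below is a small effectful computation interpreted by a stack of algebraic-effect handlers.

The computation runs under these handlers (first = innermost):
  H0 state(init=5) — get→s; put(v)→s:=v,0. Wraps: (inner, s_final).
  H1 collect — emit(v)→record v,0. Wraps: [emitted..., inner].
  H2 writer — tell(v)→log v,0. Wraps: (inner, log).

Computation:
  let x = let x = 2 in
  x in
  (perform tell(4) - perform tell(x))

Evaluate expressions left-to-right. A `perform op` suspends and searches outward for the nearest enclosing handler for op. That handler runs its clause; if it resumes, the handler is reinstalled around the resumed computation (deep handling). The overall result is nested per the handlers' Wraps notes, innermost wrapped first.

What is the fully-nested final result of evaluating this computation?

Evaluation trace:
tell(4) @ H2 ⇒ log+=4
tell(2) @ H2 ⇒ log+=2
H0 returns (0, 5)
H1 returns [(0, 5)]
H2 returns ([(0, 5)], (4, 2))
= ([(0, 5)], (4, 2))

Answer: ([(0, 5)], (4, 2))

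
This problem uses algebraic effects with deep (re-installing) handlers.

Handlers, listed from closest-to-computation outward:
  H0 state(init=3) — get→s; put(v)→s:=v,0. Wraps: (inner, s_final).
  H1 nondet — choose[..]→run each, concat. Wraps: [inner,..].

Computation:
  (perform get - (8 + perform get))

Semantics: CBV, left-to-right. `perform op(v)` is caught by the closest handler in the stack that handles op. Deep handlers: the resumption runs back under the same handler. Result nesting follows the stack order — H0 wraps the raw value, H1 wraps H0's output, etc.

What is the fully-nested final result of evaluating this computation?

Answer: [(-8, 3)]

Evaluation trace:
get @ H0 ⇒ 3
get @ H0 ⇒ 3
H0 returns (-8, 3)
H1 returns [(-8, 3)]
= [(-8, 3)]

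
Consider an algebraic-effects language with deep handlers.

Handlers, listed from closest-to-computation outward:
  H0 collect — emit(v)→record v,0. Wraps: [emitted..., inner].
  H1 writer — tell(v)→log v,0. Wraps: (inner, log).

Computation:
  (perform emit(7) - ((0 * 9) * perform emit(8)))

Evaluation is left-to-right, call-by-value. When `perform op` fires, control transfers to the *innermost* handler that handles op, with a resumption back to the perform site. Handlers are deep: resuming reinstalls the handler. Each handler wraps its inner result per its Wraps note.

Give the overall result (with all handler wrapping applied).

Answer: ([7, 8, 0], ())

Working:
emit(7) @ H0 ⇒ out+=7
emit(8) @ H0 ⇒ out+=8
H0 returns [7, 8, 0]
H1 returns ([7, 8, 0], ())
= ([7, 8, 0], ())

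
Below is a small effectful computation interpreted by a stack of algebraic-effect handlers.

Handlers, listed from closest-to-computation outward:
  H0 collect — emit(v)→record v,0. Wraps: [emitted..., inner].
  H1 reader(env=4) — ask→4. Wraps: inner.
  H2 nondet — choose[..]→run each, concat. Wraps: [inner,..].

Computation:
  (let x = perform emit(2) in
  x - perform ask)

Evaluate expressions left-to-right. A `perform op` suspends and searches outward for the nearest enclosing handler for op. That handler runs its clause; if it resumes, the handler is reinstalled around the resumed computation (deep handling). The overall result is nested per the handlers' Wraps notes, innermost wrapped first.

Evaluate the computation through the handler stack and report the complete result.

Working:
emit(2) @ H0 ⇒ out+=2
ask @ H1 ⇒ 4
H0 returns [2, -4]
H1 returns [2, -4]
H2 returns [[2, -4]]
= [[2, -4]]

Answer: [[2, -4]]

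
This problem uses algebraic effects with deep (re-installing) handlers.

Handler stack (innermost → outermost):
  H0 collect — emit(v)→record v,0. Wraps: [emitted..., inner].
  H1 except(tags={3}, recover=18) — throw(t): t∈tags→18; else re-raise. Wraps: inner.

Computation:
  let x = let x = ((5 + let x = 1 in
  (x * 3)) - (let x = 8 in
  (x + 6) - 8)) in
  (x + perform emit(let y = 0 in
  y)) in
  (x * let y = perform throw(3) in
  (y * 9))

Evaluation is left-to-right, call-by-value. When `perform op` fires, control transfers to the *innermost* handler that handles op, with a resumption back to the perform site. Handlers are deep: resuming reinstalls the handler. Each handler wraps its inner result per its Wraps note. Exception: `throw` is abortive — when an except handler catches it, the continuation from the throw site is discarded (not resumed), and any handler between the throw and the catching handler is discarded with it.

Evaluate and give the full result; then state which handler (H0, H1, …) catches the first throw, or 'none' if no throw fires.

Working:
emit(0) @ H0 ⇒ out+=0
throw(3) @ H1 caught ⇒ 18
= 18

Answer: 18 ; first throw caught by: H1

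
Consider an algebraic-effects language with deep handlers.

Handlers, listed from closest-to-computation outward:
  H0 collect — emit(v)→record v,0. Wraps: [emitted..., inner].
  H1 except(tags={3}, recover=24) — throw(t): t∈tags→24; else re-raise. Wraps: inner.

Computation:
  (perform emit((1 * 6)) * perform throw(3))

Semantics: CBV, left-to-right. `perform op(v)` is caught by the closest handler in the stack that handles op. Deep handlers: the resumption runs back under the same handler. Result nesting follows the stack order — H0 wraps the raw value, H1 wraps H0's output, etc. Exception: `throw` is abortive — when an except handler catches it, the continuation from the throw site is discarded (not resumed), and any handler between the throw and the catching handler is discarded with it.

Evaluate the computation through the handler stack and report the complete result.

Answer: 24

Step-by-step:
emit(6) @ H0 ⇒ out+=6
throw(3) @ H1 caught ⇒ 24
= 24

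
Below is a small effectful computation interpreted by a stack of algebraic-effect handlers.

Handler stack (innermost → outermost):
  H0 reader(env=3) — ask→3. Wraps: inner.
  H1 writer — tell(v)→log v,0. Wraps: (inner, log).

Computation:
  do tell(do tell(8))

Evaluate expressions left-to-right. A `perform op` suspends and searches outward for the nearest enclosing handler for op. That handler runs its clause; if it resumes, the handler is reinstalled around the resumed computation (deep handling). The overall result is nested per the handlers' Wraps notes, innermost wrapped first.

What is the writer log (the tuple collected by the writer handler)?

Evaluation trace:
tell(8) @ H1 ⇒ log+=8
tell(0) @ H1 ⇒ log+=0
H0 returns 0
H1 returns (0, (8, 0))
= (0, (8, 0))

Answer: (8, 0)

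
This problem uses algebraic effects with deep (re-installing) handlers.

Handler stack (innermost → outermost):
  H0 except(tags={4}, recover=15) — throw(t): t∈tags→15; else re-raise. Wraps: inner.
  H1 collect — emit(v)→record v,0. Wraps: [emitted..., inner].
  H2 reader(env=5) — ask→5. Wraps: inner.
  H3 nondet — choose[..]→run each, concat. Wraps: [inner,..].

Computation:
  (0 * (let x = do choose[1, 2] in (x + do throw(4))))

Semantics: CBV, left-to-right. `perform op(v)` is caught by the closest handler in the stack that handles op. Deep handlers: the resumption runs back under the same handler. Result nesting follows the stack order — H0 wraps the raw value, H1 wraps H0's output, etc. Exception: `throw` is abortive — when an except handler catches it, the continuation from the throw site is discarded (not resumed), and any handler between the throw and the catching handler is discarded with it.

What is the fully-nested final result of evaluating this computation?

Answer: [[15], [15]]

Step-by-step:
choose[1, 2] @ H3
  branch[0] choose=1:
    throw(4) @ H0 caught ⇒ 15
    H1 returns [15]
    H2 returns [15]
    H3 returns [[15]]
  branch[1] choose=2:
    throw(4) @ H0 caught ⇒ 15
    H1 returns [15]
    H2 returns [15]
    H3 returns [[15]]
= [[15], [15]]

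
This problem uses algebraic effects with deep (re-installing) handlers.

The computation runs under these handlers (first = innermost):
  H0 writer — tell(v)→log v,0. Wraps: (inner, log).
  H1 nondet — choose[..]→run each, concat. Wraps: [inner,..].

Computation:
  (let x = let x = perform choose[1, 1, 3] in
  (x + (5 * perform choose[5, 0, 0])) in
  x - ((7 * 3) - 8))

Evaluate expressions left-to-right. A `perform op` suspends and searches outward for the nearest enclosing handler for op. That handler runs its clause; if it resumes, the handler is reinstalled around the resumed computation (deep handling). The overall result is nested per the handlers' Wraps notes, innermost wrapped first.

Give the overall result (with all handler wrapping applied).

Working:
choose[1, 1, 3] @ H1
  branch[0] choose=1:
    choose[5, 0, 0] @ H1
      branch[0] choose=5:
        H0 returns (13, ())
        H1 returns [(13, ())]
      branch[1] choose=0:
        H0 returns (-12, ())
        H1 returns [(-12, ())]
      branch[2] choose=0:
        H0 returns (-12, ())
        H1 returns [(-12, ())]
  branch[1] choose=1:
    choose[5, 0, 0] @ H1
      branch[0] choose=5:
        H0 returns (13, ())
        H1 returns [(13, ())]
      branch[1] choose=0:
        H0 returns (-12, ())
        H1 returns [(-12, ())]
      branch[2] choose=0:
        H0 returns (-12, ())
        H1 returns [(-12, ())]
  branch[2] choose=3:
    choose[5, 0, 0] @ H1
      branch[0] choose=5:
        H0 returns (15, ())
        H1 returns [(15, ())]
      branch[1] choose=0:
        H0 returns (-10, ())
        H1 returns [(-10, ())]
      branch[2] choose=0:
        H0 returns (-10, ())
        H1 returns [(-10, ())]
= [(13, ()), (-12, ()), (-12, ()), (13, ()), (-12, ()), (-12, ()), (15, ()), (-10, ()), (-10, ())]

Answer: [(13, ()), (-12, ()), (-12, ()), (13, ()), (-12, ()), (-12, ()), (15, ()), (-10, ()), (-10, ())]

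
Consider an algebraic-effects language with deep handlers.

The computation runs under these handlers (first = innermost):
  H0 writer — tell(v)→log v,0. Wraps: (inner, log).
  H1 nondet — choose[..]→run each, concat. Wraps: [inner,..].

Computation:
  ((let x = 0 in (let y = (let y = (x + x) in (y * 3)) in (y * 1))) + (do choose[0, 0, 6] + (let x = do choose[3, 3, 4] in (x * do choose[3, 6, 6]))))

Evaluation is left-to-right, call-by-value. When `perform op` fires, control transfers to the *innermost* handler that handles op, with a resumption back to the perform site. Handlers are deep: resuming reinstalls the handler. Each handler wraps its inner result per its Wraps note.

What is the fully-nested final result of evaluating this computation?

Evaluation trace:
choose[0, 0, 6] @ H1
  branch[0] choose=0:
    choose[3, 3, 4] @ H1
      branch[0] choose=3:
        choose[3, 6, 6] @ H1
          branch[0] choose=3:
            H0 returns (9, ())
            H1 returns [(9, ())]
          branch[1] choose=6:
            H0 returns (18, ())
            H1 returns [(18, ())]
          branch[2] choose=6:
            H0 returns (18, ())
            H1 returns [(18, ())]
      branch[1] choose=3:
        choose[3, 6, 6] @ H1
          branch[0] choose=3:
            H0 returns (9, ())
            H1 returns [(9, ())]
          branch[1] choose=6:
            H0 returns (18, ())
            H1 returns [(18, ())]
          branch[2] choose=6:
            H0 returns (18, ())
            H1 returns [(18, ())]
      branch[2] choose=4:
        choose[3, 6, 6] @ H1
          branch[0] choose=3:
            H0 returns (12, ())
            H1 returns [(12, ())]
          branch[1] choose=6:
            H0 returns (24, ())
            H1 returns [(24, ())]
          branch[2] choose=6:
            H0 returns (24, ())
            H1 returns [(24, ())]
  branch[1] choose=0:
    choose[3, 3, 4] @ H1
      branch[0] choose=3:
        choose[3, 6, 6] @ H1
          branch[0] choose=3:
            H0 returns (9, ())
            H1 returns [(9, ())]
          branch[1] choose=6:
            H0 returns (18, ())
            H1 returns [(18, ())]
          branch[2] choose=6:
            H0 returns (18, ())
            H1 returns [(18, ())]
      branch[1] choose=3:
        choose[3, 6, 6] @ H1
          branch[0] choose=3:
            H0 returns (9, ())
            H1 returns [(9, ())]
          branch[1] choose=6:
            H0 returns (18, ())
            H1 returns [(18, ())]
          branch[2] choose=6:
            H0 returns (18, ())
            H1 returns [(18, ())]
      branch[2] choose=4:
        choose[3, 6, 6] @ H1
          branch[0] choose=3:
            H0 returns (12, ())
            H1 returns [(12, ())]
          branch[1] choose=6:
            H0 returns (24, ())
            H1 returns [(24, ())]
          branch[2] choose=6:
            H0 returns (24, ())
            H1 returns [(24, ())]
  branch[2] choose=6:
    choose[3, 3, 4] @ H1
      branch[0] choose=3:
        choose[3, 6, 6] @ H1
          branch[0] choose=3:
            H0 returns (15, ())
            H1 returns [(15, ())]
          branch[1] choose=6:
            H0 returns (24, ())
            H1 returns [(24, ())]
          branch[2] choose=6:
            H0 returns (24, ())
            H1 returns [(24, ())]
      branch[1] choose=3:
        choose[3, 6, 6] @ H1
          branch[0] choose=3:
            H0 returns (15, ())
            H1 returns [(15, ())]
          branch[1] choose=6:
            H0 returns (24, ())
            H1 returns [(24, ())]
          branch[2] choose=6:
            H0 returns (24, ())
            H1 returns [(24, ())]
      branch[2] choose=4:
        choose[3, 6, 6] @ H1
          branch[0] choose=3:
            H0 returns (18, ())
            H1 returns [(18, ())]
          branch[1] choose=6:
            H0 returns (30, ())
            H1 returns [(30, ())]
          branch[2] choose=6:
            H0 returns (30, ())
            H1 returns [(30, ())]
= [(9, ()), (18, ()), (18, ()), (9, ()), (18, ()), (18, ()), (12, ()), (24, ()), (24, ()), (9, ()), (18, ()), (18, ()), (9, ()), (18, ()), (18, ()), (12, ()), (24, ()), (24, ()), (15, ()), (24, ()), (24, ()), (15, ()), (24, ()), (24, ()), (18, ()), (30, ()), (30, ())]

Answer: [(9, ()), (18, ()), (18, ()), (9, ()), (18, ()), (18, ()), (12, ()), (24, ()), (24, ()), (9, ()), (18, ()), (18, ()), (9, ()), (18, ()), (18, ()), (12, ()), (24, ()), (24, ()), (15, ()), (24, ()), (24, ()), (15, ()), (24, ()), (24, ()), (18, ()), (30, ()), (30, ())]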